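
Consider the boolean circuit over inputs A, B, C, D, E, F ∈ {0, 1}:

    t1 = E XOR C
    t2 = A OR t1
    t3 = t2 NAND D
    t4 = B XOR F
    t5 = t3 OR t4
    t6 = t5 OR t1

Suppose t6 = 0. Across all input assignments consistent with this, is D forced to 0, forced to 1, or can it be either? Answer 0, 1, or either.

1

t6 = t5 OR t1 must be 0, so both t5 = 0 and t1 = 0.
t5 = t3 OR t4 must be 0, so both t3 = 0 and t4 = 0.
Every assignment with t6 = 0 has D = 1; there are 4 such assignment(s).
  A=1, B=0, C=0, D=1, E=0, F=0
  A=1, B=0, C=1, D=1, E=1, F=0
  A=1, B=1, C=0, D=1, E=0, F=1
  A=1, B=1, C=1, D=1, E=1, F=1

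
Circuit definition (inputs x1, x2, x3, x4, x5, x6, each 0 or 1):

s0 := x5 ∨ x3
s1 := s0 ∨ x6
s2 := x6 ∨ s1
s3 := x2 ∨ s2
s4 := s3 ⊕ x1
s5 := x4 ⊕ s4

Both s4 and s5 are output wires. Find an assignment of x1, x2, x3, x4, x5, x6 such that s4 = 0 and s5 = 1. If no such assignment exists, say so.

x1=1, x2=1, x3=0, x4=1, x5=1, x6=1

Check with x1=1, x2=1, x3=0, x4=1, x5=1, x6=1:
s0 = x5 ∨ x3 = 1 ∨ 0 = 1
s1 = s0 ∨ x6 = 1 ∨ 1 = 1
s2 = x6 ∨ s1 = 1 ∨ 1 = 1
s3 = x2 ∨ s2 = 1 ∨ 1 = 1
s4 = s3 ⊕ x1 = 1 ⊕ 1 = 0
s5 = x4 ⊕ s4 = 1 ⊕ 0 = 1
So s4 = 0 and s5 = 1.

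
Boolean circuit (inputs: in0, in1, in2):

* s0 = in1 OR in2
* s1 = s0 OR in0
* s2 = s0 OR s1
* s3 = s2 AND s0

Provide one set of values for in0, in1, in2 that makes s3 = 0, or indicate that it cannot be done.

in0=1 in1=0 in2=0

s3 = s2 AND s0 must be 0, so at least one of s2, s0 is 0.
Check with in0=1 in1=0 in2=0:
s0 = in1 OR in2 = 0 OR 0 = 0
s1 = s0 OR in0 = 0 OR 1 = 1
s2 = s0 OR s1 = 0 OR 1 = 1
s3 = s2 AND s0 = 1 AND 0 = 0
So s3 = 0 as required.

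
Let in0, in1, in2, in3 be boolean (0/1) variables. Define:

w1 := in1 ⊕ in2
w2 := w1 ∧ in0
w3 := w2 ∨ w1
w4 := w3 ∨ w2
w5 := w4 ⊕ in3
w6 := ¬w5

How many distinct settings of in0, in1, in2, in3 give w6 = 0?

8

w6 = ¬w5 must be 0, so w5 = 1.
w5 = w4 ⊕ in3 must be 1, so w4 and in3 differ.
Enumerating the 16 input combinations, 8 give w6 = 0 and 8 give w6 = 1.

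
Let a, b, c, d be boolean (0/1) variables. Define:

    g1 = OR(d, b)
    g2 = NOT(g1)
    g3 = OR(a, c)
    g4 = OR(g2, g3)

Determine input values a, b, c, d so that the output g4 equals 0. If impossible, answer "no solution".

g4 = OR(g2, g3) must be 0, so both g2 = 0 and g3 = 0.
g2 = NOT(g1) must be 0, so g1 = 1.
Check with a=0, b=1, c=0, d=0:
g1 = OR(d, b) = OR(0, 1) = 1
g2 = NOT(g1) = NOT 1 = 0
g3 = OR(a, c) = OR(0, 0) = 0
g4 = OR(g2, g3) = OR(0, 0) = 0
So g4 = 0 as required.

a=0, b=1, c=0, d=0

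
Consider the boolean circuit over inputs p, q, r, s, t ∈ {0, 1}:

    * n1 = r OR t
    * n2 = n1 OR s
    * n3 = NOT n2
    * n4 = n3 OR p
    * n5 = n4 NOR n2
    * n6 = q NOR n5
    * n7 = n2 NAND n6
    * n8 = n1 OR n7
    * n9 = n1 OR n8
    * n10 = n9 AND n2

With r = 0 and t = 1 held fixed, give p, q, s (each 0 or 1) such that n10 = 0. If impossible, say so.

With r = 0 and t = 1 fixed, none of the 8 settings of p, q, s give n10 = 0.
For example, with p=0, q=0, s=1:
n1 = r OR t = 0 OR 1 = 1
n2 = n1 OR s = 1 OR 1 = 1
n3 = NOT n2 = NOT 1 = 0
n4 = n3 OR p = 0 OR 0 = 0
n5 = n4 NOR n2 = 0 NOR 1 = 0
n6 = q NOR n5 = 0 NOR 0 = 1
n7 = n2 NAND n6 = 1 NAND 1 = 0
n8 = n1 OR n7 = 1 OR 0 = 1
n9 = n1 OR n8 = 1 OR 1 = 1
n10 = n9 AND n2 = 1 AND 1 = 1
giving n10 = 1 ≠ 0.

no solution exists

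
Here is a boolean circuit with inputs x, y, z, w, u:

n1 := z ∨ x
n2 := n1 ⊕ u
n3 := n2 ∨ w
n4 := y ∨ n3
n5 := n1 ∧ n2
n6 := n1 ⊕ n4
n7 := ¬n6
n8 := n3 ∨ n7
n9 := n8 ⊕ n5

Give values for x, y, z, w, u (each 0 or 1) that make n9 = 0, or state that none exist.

x=0 y=0 z=1 w=0 u=1

n9 = n8 ⊕ n5 must be 0, so n8 and n5 are equal.
Check with x=0 y=0 z=1 w=0 u=1:
n1 = z ∨ x = 1 ∨ 0 = 1
n2 = n1 ⊕ u = 1 ⊕ 1 = 0
n3 = n2 ∨ w = 0 ∨ 0 = 0
n4 = y ∨ n3 = 0 ∨ 0 = 0
n5 = n1 ∧ n2 = 1 ∧ 0 = 0
n6 = n1 ⊕ n4 = 1 ⊕ 0 = 1
n7 = ¬n6 = ¬1 = 0
n8 = n3 ∨ n7 = 0 ∨ 0 = 0
n9 = n8 ⊕ n5 = 0 ⊕ 0 = 0
So n9 = 0 as required.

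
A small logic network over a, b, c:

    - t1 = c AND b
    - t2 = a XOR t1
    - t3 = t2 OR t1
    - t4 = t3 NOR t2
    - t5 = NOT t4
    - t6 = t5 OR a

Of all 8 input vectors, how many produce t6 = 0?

3

t6 = t5 OR a must be 0, so both t5 = 0 and a = 0.
t5 = NOT t4 must be 0, so t4 = 1.
t4 = t3 NOR t2 must be 1, so both t3 = 0 and t2 = 0.
Satisfying assignments:
  a=0, b=0, c=0
  a=0, b=0, c=1
  a=0, b=1, c=0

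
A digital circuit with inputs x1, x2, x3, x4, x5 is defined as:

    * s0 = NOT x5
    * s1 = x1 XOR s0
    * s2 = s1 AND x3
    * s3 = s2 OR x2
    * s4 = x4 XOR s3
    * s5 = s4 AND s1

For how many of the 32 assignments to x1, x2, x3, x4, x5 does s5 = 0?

24

s5 = s4 AND s1 must be 0, so at least one of s4, s1 is 0.
Enumerating the 32 input combinations, 24 give s5 = 0 and 8 give s5 = 1.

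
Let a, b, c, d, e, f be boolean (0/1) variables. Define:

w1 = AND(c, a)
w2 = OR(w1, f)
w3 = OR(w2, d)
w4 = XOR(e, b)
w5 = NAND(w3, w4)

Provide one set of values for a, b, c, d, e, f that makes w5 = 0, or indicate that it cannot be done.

a=0, b=1, c=0, d=1, e=0, f=1

w5 = NAND(w3, w4) must be 0, so both w3 = 1 and w4 = 1.
Check with a=0, b=1, c=0, d=1, e=0, f=1:
w1 = AND(c, a) = AND(0, 0) = 0
w2 = OR(w1, f) = OR(0, 1) = 1
w3 = OR(w2, d) = OR(1, 1) = 1
w4 = XOR(e, b) = XOR(0, 1) = 1
w5 = NAND(w3, w4) = NAND(1, 1) = 0
So w5 = 0 as required.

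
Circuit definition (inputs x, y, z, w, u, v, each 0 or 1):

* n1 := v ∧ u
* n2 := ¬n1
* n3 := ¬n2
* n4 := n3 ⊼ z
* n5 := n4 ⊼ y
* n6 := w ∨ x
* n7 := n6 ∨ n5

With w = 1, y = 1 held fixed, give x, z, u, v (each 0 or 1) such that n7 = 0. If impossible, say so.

With w = 1, y = 1 fixed, none of the 16 settings of x, z, u, v give n7 = 0.
For example, with x=0, z=1, u=0, v=1:
n1 = v ∧ u = 1 ∧ 0 = 0
n2 = ¬n1 = ¬0 = 1
n3 = ¬n2 = ¬1 = 0
n4 = n3 ⊼ z = 0 ⊼ 1 = 1
n5 = n4 ⊼ y = 1 ⊼ 1 = 0
n6 = w ∨ x = 1 ∨ 0 = 1
n7 = n6 ∨ n5 = 1 ∨ 0 = 1
giving n7 = 1 ≠ 0.

no solution exists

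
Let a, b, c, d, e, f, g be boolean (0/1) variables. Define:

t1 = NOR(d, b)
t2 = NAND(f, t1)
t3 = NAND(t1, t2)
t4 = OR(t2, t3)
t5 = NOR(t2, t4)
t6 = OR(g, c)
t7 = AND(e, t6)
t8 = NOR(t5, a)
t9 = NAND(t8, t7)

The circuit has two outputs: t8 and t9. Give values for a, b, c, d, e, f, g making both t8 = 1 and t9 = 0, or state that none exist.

a=0, b=1, c=1, d=1, e=1, f=1, g=0

Check with a=0, b=1, c=1, d=1, e=1, f=1, g=0:
t1 = NOR(d, b) = NOR(1, 1) = 0
t2 = NAND(f, t1) = NAND(1, 0) = 1
t3 = NAND(t1, t2) = NAND(0, 1) = 1
t4 = OR(t2, t3) = OR(1, 1) = 1
t5 = NOR(t2, t4) = NOR(1, 1) = 0
t6 = OR(g, c) = OR(0, 1) = 1
t7 = AND(e, t6) = AND(1, 1) = 1
t8 = NOR(t5, a) = NOR(0, 0) = 1
t9 = NAND(t8, t7) = NAND(1, 1) = 0
So t8 = 1 and t9 = 0.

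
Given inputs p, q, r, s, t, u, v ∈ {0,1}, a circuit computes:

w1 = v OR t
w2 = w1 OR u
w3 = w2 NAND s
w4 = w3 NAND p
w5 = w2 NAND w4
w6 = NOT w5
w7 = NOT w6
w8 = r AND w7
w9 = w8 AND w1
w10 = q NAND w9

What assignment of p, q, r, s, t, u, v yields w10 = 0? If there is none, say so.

w10 = q NAND w9 must be 0, so both q = 1 and w9 = 1.
w9 = w8 AND w1 must be 1, so both w8 = 1 and w1 = 1.
w8 = r AND w7 must be 1, so both r = 1 and w7 = 1.
Check with p=1 q=1 r=1 s=0 t=1 u=0 v=1:
w1 = v OR t = 1 OR 1 = 1
w2 = w1 OR u = 1 OR 0 = 1
w3 = w2 NAND s = 1 NAND 0 = 1
w4 = w3 NAND p = 1 NAND 1 = 0
w5 = w2 NAND w4 = 1 NAND 0 = 1
w6 = NOT w5 = NOT 1 = 0
w7 = NOT w6 = NOT 0 = 1
w8 = r AND w7 = 1 AND 1 = 1
w9 = w8 AND w1 = 1 AND 1 = 1
w10 = q NAND w9 = 1 NAND 1 = 0
So w10 = 0 as required.

p=1 q=1 r=1 s=0 t=1 u=0 v=1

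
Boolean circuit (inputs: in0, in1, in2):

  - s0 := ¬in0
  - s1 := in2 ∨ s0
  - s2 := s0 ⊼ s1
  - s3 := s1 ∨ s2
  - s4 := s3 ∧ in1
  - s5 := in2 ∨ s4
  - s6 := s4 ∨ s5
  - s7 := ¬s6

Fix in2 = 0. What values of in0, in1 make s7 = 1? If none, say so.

s7 = ¬s6 must be 1, so s6 = 0.
s6 = s4 ∨ s5 must be 0, so both s4 = 0 and s5 = 0.
Check with in2 = 0 and in0=1, in1=0:
s0 = ¬in0 = ¬1 = 0
s1 = in2 ∨ s0 = 0 ∨ 0 = 0
s2 = s0 ⊼ s1 = 0 ⊼ 0 = 1
s3 = s1 ∨ s2 = 0 ∨ 1 = 1
s4 = s3 ∧ in1 = 1 ∧ 0 = 0
s5 = in2 ∨ s4 = 0 ∨ 0 = 0
s6 = s4 ∨ s5 = 0 ∨ 0 = 0
s7 = ¬s6 = ¬0 = 1
So s7 = 1.

in0=1, in1=0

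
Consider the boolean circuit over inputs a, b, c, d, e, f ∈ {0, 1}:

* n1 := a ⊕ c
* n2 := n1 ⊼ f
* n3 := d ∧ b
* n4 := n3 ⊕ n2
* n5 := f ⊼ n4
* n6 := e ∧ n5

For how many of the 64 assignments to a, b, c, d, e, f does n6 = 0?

n6 = e ∧ n5 must be 0, so at least one of e, n5 is 0.
Enumerating the 64 input combinations, 40 give n6 = 0 and 24 give n6 = 1.

40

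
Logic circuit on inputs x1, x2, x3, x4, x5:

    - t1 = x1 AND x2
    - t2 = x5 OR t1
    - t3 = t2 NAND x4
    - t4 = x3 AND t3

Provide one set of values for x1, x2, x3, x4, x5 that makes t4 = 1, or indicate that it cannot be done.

x1=0 x2=1 x3=1 x4=1 x5=0

Check with x1=0 x2=1 x3=1 x4=1 x5=0:
t1 = x1 AND x2 = 0 AND 1 = 0
t2 = x5 OR t1 = 0 OR 0 = 0
t3 = t2 NAND x4 = 0 NAND 1 = 1
t4 = x3 AND t3 = 1 AND 1 = 1
So t4 = 1 as required.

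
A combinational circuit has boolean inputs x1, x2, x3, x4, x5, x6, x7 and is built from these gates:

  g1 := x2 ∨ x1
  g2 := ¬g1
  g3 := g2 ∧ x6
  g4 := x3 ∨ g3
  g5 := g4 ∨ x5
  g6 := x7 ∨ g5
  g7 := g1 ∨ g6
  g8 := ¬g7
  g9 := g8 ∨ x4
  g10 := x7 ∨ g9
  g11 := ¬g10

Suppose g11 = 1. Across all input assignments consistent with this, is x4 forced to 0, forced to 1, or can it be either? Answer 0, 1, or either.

g11 = ¬g10 must be 1, so g10 = 0.
g10 = x7 ∨ g9 must be 0, so both x7 = 0 and g9 = 0.
Every assignment with g11 = 1 has x4 = 0; there are 31 such assignment(s).

0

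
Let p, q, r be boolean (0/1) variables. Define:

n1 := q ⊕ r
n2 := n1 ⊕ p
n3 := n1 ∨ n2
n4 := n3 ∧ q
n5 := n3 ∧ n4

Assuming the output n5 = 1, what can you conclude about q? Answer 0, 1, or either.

n5 = n3 ∧ n4 must be 1, so both n3 = 1 and n4 = 1.
n3 = n1 ∨ n2 must be 1, so at least one of n1, n2 is 1.
Every assignment with n5 = 1 has q = 1; there are 3 such assignment(s).
  p=0, q=1, r=0
  p=1, q=1, r=0
  p=1, q=1, r=1

1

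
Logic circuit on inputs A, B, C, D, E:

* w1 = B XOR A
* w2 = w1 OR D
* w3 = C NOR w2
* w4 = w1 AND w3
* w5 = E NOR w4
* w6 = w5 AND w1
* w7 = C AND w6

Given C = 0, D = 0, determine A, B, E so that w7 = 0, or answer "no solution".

w7 = C AND w6 must be 0, so at least one of C, w6 is 0.
Check with C = 0, D = 0 and A=0, B=1, E=0:
w1 = B XOR A = 1 XOR 0 = 1
w2 = w1 OR D = 1 OR 0 = 1
w3 = C NOR w2 = 0 NOR 1 = 0
w4 = w1 AND w3 = 1 AND 0 = 0
w5 = E NOR w4 = 0 NOR 0 = 1
w6 = w5 AND w1 = 1 AND 1 = 1
w7 = C AND w6 = 0 AND 1 = 0
So w7 = 0.

A=0 B=1 E=0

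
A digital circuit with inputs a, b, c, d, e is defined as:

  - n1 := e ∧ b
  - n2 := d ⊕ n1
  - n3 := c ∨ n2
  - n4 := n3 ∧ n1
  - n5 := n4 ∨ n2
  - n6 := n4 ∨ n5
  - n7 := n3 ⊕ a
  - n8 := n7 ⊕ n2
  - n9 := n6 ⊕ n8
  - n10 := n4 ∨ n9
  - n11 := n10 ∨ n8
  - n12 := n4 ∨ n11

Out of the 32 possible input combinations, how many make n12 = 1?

25

n12 = n4 ∨ n11 must be 1, so at least one of n4, n11 is 1.
Enumerating the 32 input combinations, 25 give n12 = 1 and 7 give n12 = 0.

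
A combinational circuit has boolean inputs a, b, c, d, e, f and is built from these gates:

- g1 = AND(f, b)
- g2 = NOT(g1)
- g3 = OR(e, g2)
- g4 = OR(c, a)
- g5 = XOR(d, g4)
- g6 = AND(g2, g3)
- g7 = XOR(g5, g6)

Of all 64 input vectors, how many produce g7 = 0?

g7 = XOR(g5, g6) must be 0, so g5 and g6 are equal.
Enumerating the 64 input combinations, 32 give g7 = 0 and 32 give g7 = 1.

32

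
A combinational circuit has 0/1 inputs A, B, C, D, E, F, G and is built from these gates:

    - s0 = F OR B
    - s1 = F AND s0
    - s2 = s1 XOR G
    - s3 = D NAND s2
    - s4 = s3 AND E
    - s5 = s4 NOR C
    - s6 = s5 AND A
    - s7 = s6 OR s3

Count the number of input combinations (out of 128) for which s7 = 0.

24

s7 = s6 OR s3 must be 0, so both s6 = 0 and s3 = 0.
s6 = s5 AND A must be 0, so at least one of s5, A is 0.
Enumerating the 128 input combinations, 24 give s7 = 0 and 104 give s7 = 1.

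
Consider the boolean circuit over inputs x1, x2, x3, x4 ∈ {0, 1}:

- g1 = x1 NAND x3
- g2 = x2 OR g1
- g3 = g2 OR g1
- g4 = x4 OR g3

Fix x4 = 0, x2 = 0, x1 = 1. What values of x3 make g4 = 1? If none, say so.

Check with x4 = 0, x2 = 0, x1 = 1 and x3=0:
g1 = x1 NAND x3 = 1 NAND 0 = 1
g2 = x2 OR g1 = 0 OR 1 = 1
g3 = g2 OR g1 = 1 OR 1 = 1
g4 = x4 OR g3 = 0 OR 1 = 1
So g4 = 1.

x3=0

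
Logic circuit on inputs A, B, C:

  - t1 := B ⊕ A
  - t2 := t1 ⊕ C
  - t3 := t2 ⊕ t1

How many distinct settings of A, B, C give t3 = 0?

t3 = t2 ⊕ t1 must be 0, so t2 and t1 are equal.
Satisfying assignments:
  A=0, B=0, C=0
  A=0, B=1, C=0
  A=1, B=0, C=0
  A=1, B=1, C=0

4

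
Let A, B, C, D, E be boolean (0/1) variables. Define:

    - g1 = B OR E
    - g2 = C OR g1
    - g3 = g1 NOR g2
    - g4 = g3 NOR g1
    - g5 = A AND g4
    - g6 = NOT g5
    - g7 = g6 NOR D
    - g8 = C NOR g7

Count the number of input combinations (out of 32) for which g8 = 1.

g8 = C NOR g7 must be 1, so both C = 0 and g7 = 0.
g7 = g6 NOR D must be 0, so at least one of g6, D is 1.
Enumerating the 32 input combinations, 16 give g8 = 1 and 16 give g8 = 0.

16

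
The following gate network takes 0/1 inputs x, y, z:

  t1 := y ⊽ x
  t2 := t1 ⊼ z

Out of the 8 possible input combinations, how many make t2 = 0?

t2 = t1 ⊼ z must be 0, so both t1 = 1 and z = 1.
Enumerating the 8 input combinations, 1 give t2 = 0 and 7 give t2 = 1.

1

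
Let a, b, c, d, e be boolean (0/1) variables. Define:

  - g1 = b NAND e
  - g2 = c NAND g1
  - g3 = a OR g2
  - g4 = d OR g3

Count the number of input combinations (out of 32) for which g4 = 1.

g4 = d OR g3 must be 1, so at least one of d, g3 is 1.
Enumerating the 32 input combinations, 29 give g4 = 1 and 3 give g4 = 0.

29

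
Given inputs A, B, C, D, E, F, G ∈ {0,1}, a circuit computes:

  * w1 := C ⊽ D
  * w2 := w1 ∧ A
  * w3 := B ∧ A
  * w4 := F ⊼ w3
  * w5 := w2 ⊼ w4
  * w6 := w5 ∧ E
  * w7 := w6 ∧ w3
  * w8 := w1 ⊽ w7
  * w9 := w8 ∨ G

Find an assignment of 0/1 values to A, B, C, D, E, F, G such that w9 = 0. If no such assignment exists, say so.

A=1 B=1 C=0 D=0 E=0 F=1 G=0

Check with A=1 B=1 C=0 D=0 E=0 F=1 G=0:
w1 = C ⊽ D = 0 ⊽ 0 = 1
w2 = w1 ∧ A = 1 ∧ 1 = 1
w3 = B ∧ A = 1 ∧ 1 = 1
w4 = F ⊼ w3 = 1 ⊼ 1 = 0
w5 = w2 ⊼ w4 = 1 ⊼ 0 = 1
w6 = w5 ∧ E = 1 ∧ 0 = 0
w7 = w6 ∧ w3 = 0 ∧ 1 = 0
w8 = w1 ⊽ w7 = 1 ⊽ 0 = 0
w9 = w8 ∨ G = 0 ∨ 0 = 0
So w9 = 0 as required.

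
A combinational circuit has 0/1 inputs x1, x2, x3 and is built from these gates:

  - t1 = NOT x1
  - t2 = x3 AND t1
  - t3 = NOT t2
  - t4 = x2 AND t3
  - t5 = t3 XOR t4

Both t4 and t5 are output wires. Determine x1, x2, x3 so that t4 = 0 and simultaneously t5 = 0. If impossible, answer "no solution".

Check with x1=0, x2=1, x3=1:
t1 = NOT x1 = NOT 0 = 1
t2 = x3 AND t1 = 1 AND 1 = 1
t3 = NOT t2 = NOT 1 = 0
t4 = x2 AND t3 = 1 AND 0 = 0
t5 = t3 XOR t4 = 0 XOR 0 = 0
So t4 = 0 and t5 = 0.

x1=0, x2=1, x3=1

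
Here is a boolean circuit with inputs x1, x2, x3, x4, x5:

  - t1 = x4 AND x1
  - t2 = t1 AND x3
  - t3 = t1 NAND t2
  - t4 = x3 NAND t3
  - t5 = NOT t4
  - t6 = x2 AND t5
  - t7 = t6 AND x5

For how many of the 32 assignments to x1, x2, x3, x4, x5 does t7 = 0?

29

t7 = t6 AND x5 must be 0, so at least one of t6, x5 is 0.
Enumerating the 32 input combinations, 29 give t7 = 0 and 3 give t7 = 1.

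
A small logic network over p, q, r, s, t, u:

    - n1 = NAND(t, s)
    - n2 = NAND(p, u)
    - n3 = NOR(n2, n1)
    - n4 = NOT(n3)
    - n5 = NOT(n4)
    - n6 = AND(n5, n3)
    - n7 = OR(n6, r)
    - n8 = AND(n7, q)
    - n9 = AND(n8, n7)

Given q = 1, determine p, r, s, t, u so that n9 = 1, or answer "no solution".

n9 = AND(n8, n7) must be 1, so both n8 = 1 and n7 = 1.
n8 = AND(n7, q) must be 1, so both n7 = 1 and q = 1.
Check with q = 1 and p=0, r=1, s=0, t=1, u=0:
n1 = NAND(t, s) = NAND(1, 0) = 1
n2 = NAND(p, u) = NAND(0, 0) = 1
n3 = NOR(n2, n1) = NOR(1, 1) = 0
n4 = NOT(n3) = NOT 0 = 1
n5 = NOT(n4) = NOT 1 = 0
n6 = AND(n5, n3) = AND(0, 0) = 0
n7 = OR(n6, r) = OR(0, 1) = 1
n8 = AND(n7, q) = AND(1, 1) = 1
n9 = AND(n8, n7) = AND(1, 1) = 1
So n9 = 1.

p=0, r=1, s=0, t=1, u=0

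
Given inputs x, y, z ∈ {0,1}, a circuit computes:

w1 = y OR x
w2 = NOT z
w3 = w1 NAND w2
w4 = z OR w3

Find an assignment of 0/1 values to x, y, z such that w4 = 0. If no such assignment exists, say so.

w4 = z OR w3 must be 0, so both z = 0 and w3 = 0.
w3 = w1 NAND w2 must be 0, so both w1 = 1 and w2 = 1.
Check with x=1, y=0, z=0:
w1 = y OR x = 0 OR 1 = 1
w2 = NOT z = NOT 0 = 1
w3 = w1 NAND w2 = 1 NAND 1 = 0
w4 = z OR w3 = 0 OR 0 = 0
So w4 = 0 as required.

x=1, y=0, z=0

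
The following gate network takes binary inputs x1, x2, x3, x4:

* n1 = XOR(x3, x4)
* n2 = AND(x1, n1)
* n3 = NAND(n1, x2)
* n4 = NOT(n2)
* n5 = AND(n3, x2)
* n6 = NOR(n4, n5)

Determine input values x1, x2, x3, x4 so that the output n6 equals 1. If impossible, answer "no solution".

n6 = NOR(n4, n5) must be 1, so both n4 = 0 and n5 = 0.
n4 = NOT(n2) must be 0, so n2 = 1.
Check with x1=1, x2=0, x3=1, x4=0:
n1 = XOR(x3, x4) = XOR(1, 0) = 1
n2 = AND(x1, n1) = AND(1, 1) = 1
n3 = NAND(n1, x2) = NAND(1, 0) = 1
n4 = NOT(n2) = NOT 1 = 0
n5 = AND(n3, x2) = AND(1, 0) = 0
n6 = NOR(n4, n5) = NOR(0, 0) = 1
So n6 = 1 as required.

x1=1, x2=0, x3=1, x4=0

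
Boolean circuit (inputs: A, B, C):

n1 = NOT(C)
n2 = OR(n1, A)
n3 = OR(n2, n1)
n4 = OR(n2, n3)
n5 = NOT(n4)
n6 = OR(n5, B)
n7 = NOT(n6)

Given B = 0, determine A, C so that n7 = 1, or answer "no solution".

n7 = NOT(n6) must be 1, so n6 = 0.
n6 = OR(n5, B) must be 0, so both n5 = 0 and B = 0.
Check with B = 0 and A=1, C=0:
n1 = NOT(C) = NOT 0 = 1
n2 = OR(n1, A) = OR(1, 1) = 1
n3 = OR(n2, n1) = OR(1, 1) = 1
n4 = OR(n2, n3) = OR(1, 1) = 1
n5 = NOT(n4) = NOT 1 = 0
n6 = OR(n5, B) = OR(0, 0) = 0
n7 = NOT(n6) = NOT 0 = 1
So n7 = 1.

A=1 C=0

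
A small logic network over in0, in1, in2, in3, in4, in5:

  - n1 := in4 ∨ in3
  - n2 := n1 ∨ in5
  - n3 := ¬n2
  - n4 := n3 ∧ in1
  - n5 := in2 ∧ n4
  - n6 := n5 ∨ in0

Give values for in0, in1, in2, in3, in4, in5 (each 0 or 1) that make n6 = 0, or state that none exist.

in0=0, in1=0, in2=0, in3=0, in4=0, in5=1

n6 = n5 ∨ in0 must be 0, so both n5 = 0 and in0 = 0.
n5 = in2 ∧ n4 must be 0, so at least one of in2, n4 is 0.
Check with in0=0, in1=0, in2=0, in3=0, in4=0, in5=1:
n1 = in4 ∨ in3 = 0 ∨ 0 = 0
n2 = n1 ∨ in5 = 0 ∨ 1 = 1
n3 = ¬n2 = ¬1 = 0
n4 = n3 ∧ in1 = 0 ∧ 0 = 0
n5 = in2 ∧ n4 = 0 ∧ 0 = 0
n6 = n5 ∨ in0 = 0 ∨ 0 = 0
So n6 = 0 as required.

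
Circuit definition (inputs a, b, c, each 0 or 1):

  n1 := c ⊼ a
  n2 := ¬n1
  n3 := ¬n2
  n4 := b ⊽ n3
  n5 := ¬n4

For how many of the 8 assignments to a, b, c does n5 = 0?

n5 = ¬n4 must be 0, so n4 = 1.
Enumerating the 8 input combinations, 1 give n5 = 0 and 7 give n5 = 1.

1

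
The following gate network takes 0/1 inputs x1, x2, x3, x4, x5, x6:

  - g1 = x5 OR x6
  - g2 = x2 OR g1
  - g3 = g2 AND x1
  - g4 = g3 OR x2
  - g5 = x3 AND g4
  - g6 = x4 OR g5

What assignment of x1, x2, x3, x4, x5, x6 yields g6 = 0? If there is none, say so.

Check with x1=1 x2=0 x3=0 x4=0 x5=1 x6=0:
g1 = x5 OR x6 = 1 OR 0 = 1
g2 = x2 OR g1 = 0 OR 1 = 1
g3 = g2 AND x1 = 1 AND 1 = 1
g4 = g3 OR x2 = 1 OR 0 = 1
g5 = x3 AND g4 = 0 AND 1 = 0
g6 = x4 OR g5 = 0 OR 0 = 0
So g6 = 0 as required.

x1=1 x2=0 x3=0 x4=0 x5=1 x6=0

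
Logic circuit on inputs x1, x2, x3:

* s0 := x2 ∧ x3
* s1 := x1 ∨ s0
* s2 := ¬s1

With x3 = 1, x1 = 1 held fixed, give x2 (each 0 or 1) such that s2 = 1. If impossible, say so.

With x3 = 1, x1 = 1 fixed, none of the 2 settings of x2 give s2 = 1.
For example, with x2=1:
s0 = x2 ∧ x3 = 1 ∧ 1 = 1
s1 = x1 ∨ s0 = 1 ∨ 1 = 1
s2 = ¬s1 = ¬1 = 0
giving s2 = 0 ≠ 1.

no solution exists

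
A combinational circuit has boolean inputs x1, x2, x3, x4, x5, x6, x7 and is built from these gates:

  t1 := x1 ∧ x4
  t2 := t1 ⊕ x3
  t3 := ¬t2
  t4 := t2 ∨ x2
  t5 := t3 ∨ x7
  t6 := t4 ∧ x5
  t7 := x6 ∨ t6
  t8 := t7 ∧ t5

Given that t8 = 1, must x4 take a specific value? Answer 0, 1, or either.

Both values of x4 occur among assignments with t8 = 1:
  x4=0: x1=0, x2=0, x3=0, x4=0, x5=0, x6=1, x7=0
  x4=1: x1=0, x2=0, x3=0, x4=1, x5=0, x6=1, x7=0

either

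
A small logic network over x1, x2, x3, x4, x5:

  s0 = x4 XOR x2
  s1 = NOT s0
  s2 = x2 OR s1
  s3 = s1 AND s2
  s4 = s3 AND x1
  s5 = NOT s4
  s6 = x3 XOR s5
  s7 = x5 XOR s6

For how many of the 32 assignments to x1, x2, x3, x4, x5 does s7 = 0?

16

s7 = x5 XOR s6 must be 0, so x5 and s6 are equal.
Enumerating the 32 input combinations, 16 give s7 = 0 and 16 give s7 = 1.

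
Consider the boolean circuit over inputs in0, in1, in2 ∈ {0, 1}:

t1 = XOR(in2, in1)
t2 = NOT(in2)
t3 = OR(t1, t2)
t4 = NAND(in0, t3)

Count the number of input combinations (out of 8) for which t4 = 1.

t4 = NAND(in0, t3) must be 1, so at least one of in0, t3 is 0.
Enumerating the 8 input combinations, 5 give t4 = 1 and 3 give t4 = 0.

5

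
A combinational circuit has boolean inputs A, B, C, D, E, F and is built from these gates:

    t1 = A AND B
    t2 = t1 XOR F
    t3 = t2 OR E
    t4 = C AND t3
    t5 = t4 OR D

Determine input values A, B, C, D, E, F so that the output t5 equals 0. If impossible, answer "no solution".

A=0, B=0, C=1, D=0, E=0, F=0

Check with A=0, B=0, C=1, D=0, E=0, F=0:
t1 = A AND B = 0 AND 0 = 0
t2 = t1 XOR F = 0 XOR 0 = 0
t3 = t2 OR E = 0 OR 0 = 0
t4 = C AND t3 = 1 AND 0 = 0
t5 = t4 OR D = 0 OR 0 = 0
So t5 = 0 as required.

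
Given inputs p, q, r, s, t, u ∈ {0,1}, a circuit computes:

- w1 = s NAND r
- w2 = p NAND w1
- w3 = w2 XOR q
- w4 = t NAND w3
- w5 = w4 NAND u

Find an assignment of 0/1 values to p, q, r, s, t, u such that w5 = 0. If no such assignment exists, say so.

w5 = w4 NAND u must be 0, so both w4 = 1 and u = 1.
w4 = t NAND w3 must be 1, so at least one of t, w3 is 0.
Check with p=1 q=0 r=0 s=0 t=1 u=1:
w1 = s NAND r = 0 NAND 0 = 1
w2 = p NAND w1 = 1 NAND 1 = 0
w3 = w2 XOR q = 0 XOR 0 = 0
w4 = t NAND w3 = 1 NAND 0 = 1
w5 = w4 NAND u = 1 NAND 1 = 0
So w5 = 0 as required.

p=1 q=0 r=0 s=0 t=1 u=1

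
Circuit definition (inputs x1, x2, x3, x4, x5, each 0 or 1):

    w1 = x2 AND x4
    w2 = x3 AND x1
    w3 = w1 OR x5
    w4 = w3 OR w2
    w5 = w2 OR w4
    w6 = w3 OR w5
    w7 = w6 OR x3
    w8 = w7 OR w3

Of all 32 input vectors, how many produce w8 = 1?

26

w8 = w7 OR w3 must be 1, so at least one of w7, w3 is 1.
Enumerating the 32 input combinations, 26 give w8 = 1 and 6 give w8 = 0.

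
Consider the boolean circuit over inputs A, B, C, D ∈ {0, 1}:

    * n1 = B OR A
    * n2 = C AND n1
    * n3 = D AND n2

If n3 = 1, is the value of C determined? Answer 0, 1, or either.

n3 = D AND n2 must be 1, so both D = 1 and n2 = 1.
Every assignment with n3 = 1 has C = 1; there are 3 such assignment(s).
  A=0, B=1, C=1, D=1
  A=1, B=0, C=1, D=1
  A=1, B=1, C=1, D=1

1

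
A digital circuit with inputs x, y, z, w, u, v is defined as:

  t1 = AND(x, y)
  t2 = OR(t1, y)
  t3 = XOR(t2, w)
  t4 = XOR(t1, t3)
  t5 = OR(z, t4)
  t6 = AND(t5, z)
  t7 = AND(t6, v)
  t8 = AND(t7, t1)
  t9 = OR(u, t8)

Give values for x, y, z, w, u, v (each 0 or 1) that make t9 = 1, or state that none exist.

t9 = OR(u, t8) must be 1, so at least one of u, t8 is 1.
Check with x=1, y=1, z=1, w=1, u=0, v=1:
t1 = AND(x, y) = AND(1, 1) = 1
t2 = OR(t1, y) = OR(1, 1) = 1
t3 = XOR(t2, w) = XOR(1, 1) = 0
t4 = XOR(t1, t3) = XOR(1, 0) = 1
t5 = OR(z, t4) = OR(1, 1) = 1
t6 = AND(t5, z) = AND(1, 1) = 1
t7 = AND(t6, v) = AND(1, 1) = 1
t8 = AND(t7, t1) = AND(1, 1) = 1
t9 = OR(u, t8) = OR(0, 1) = 1
So t9 = 1 as required.

x=1, y=1, z=1, w=1, u=0, v=1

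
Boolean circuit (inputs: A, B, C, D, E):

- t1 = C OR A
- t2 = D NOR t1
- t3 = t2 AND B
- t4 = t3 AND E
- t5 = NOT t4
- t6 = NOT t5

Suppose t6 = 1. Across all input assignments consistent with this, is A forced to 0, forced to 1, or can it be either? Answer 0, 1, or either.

0

t6 = NOT t5 must be 1, so t5 = 0.
t5 = NOT t4 must be 0, so t4 = 1.
t4 = t3 AND E must be 1, so both t3 = 1 and E = 1.
Every assignment with t6 = 1 has A = 0; there are 1 such assignment(s).
  A=0, B=1, C=0, D=0, E=1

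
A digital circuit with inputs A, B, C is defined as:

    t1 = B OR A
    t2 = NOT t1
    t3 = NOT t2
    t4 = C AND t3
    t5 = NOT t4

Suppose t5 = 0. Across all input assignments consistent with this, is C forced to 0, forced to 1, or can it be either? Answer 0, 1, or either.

t5 = NOT t4 must be 0, so t4 = 1.
Every assignment with t5 = 0 has C = 1; there are 3 such assignment(s).
  A=0, B=1, C=1
  A=1, B=0, C=1
  A=1, B=1, C=1

1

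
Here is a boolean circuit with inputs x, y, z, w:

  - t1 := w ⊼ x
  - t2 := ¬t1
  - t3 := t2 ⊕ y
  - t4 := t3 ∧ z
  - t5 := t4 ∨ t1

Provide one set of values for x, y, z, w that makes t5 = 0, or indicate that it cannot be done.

Check with x=1, y=0, z=0, w=1:
t1 = w ⊼ x = 1 ⊼ 1 = 0
t2 = ¬t1 = ¬0 = 1
t3 = t2 ⊕ y = 1 ⊕ 0 = 1
t4 = t3 ∧ z = 1 ∧ 0 = 0
t5 = t4 ∨ t1 = 0 ∨ 0 = 0
So t5 = 0 as required.

x=1, y=0, z=0, w=1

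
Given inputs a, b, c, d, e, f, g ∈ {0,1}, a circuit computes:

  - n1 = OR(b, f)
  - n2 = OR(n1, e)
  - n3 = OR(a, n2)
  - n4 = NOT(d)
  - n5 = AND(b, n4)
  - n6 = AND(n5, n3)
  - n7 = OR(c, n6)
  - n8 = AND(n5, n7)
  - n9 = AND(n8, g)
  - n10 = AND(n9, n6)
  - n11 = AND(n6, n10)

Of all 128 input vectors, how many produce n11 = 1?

n11 = AND(n6, n10) must be 1, so both n6 = 1 and n10 = 1.
n6 = AND(n5, n3) must be 1, so both n5 = 1 and n3 = 1.
n10 = AND(n9, n6) must be 1, so both n9 = 1 and n6 = 1.
Enumerating the 128 input combinations, 16 give n11 = 1 and 112 give n11 = 0.

16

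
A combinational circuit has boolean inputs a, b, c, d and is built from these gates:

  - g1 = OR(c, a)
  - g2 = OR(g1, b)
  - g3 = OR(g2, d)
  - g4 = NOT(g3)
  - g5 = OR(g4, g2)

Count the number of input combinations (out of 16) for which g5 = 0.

1

g5 = OR(g4, g2) must be 0, so both g4 = 0 and g2 = 0.
Satisfying assignments:
  a=0, b=0, c=0, d=1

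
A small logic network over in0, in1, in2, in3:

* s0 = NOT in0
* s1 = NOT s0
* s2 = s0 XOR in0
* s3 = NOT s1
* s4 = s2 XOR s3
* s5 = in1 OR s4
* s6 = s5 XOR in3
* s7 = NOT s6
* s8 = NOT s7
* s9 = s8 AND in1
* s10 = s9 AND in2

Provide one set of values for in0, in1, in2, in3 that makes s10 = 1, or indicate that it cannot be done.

s10 = s9 AND in2 must be 1, so both s9 = 1 and in2 = 1.
s9 = s8 AND in1 must be 1, so both s8 = 1 and in1 = 1.
s8 = NOT s7 must be 1, so s7 = 0.
Check with in0=1, in1=1, in2=1, in3=0:
s0 = NOT in0 = NOT 1 = 0
s1 = NOT s0 = NOT 0 = 1
s2 = s0 XOR in0 = 0 XOR 1 = 1
s3 = NOT s1 = NOT 1 = 0
s4 = s2 XOR s3 = 1 XOR 0 = 1
s5 = in1 OR s4 = 1 OR 1 = 1
s6 = s5 XOR in3 = 1 XOR 0 = 1
s7 = NOT s6 = NOT 1 = 0
s8 = NOT s7 = NOT 0 = 1
s9 = s8 AND in1 = 1 AND 1 = 1
s10 = s9 AND in2 = 1 AND 1 = 1
So s10 = 1 as required.

in0=1, in1=1, in2=1, in3=0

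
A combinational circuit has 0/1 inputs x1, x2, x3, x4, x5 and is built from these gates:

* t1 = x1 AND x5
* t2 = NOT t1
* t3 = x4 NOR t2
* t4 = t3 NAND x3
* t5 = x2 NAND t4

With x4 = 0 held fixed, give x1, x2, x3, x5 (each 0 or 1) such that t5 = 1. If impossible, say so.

Check with x4 = 0 and x1=1, x2=0, x3=1, x5=1:
t1 = x1 AND x5 = 1 AND 1 = 1
t2 = NOT t1 = NOT 1 = 0
t3 = x4 NOR t2 = 0 NOR 0 = 1
t4 = t3 NAND x3 = 1 NAND 1 = 0
t5 = x2 NAND t4 = 0 NAND 0 = 1
So t5 = 1.

x1=1, x2=0, x3=1, x5=1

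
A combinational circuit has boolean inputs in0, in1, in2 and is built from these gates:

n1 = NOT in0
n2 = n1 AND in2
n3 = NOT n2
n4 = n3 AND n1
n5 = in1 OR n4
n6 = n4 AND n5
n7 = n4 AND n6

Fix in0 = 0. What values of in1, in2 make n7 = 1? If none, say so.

in1=0, in2=0

n7 = n4 AND n6 must be 1, so both n4 = 1 and n6 = 1.
Check with in0 = 0 and in1=0, in2=0:
n1 = NOT in0 = NOT 0 = 1
n2 = n1 AND in2 = 1 AND 0 = 0
n3 = NOT n2 = NOT 0 = 1
n4 = n3 AND n1 = 1 AND 1 = 1
n5 = in1 OR n4 = 0 OR 1 = 1
n6 = n4 AND n5 = 1 AND 1 = 1
n7 = n4 AND n6 = 1 AND 1 = 1
So n7 = 1.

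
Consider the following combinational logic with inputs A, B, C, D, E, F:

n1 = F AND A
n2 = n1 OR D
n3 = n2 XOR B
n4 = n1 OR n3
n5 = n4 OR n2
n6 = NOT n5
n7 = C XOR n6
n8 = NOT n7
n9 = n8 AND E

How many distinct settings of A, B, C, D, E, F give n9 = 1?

n9 = n8 AND E must be 1, so both n8 = 1 and E = 1.
n8 = NOT n7 must be 1, so n7 = 0.
Enumerating the 64 input combinations, 16 give n9 = 1 and 48 give n9 = 0.

16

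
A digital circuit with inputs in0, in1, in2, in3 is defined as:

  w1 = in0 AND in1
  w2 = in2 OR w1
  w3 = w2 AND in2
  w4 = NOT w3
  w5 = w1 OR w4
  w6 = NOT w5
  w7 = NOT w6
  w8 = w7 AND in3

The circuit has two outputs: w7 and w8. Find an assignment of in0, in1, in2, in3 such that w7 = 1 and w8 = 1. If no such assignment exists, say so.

Check with in0=1, in1=1, in2=1, in3=1:
w1 = in0 AND in1 = 1 AND 1 = 1
w2 = in2 OR w1 = 1 OR 1 = 1
w3 = w2 AND in2 = 1 AND 1 = 1
w4 = NOT w3 = NOT 1 = 0
w5 = w1 OR w4 = 1 OR 0 = 1
w6 = NOT w5 = NOT 1 = 0
w7 = NOT w6 = NOT 0 = 1
w8 = w7 AND in3 = 1 AND 1 = 1
So w7 = 1 and w8 = 1.

in0=1, in1=1, in2=1, in3=1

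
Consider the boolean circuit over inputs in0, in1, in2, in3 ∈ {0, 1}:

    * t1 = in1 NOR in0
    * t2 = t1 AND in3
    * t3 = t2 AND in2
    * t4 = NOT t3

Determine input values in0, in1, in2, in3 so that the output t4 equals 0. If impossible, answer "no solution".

in0=0, in1=0, in2=1, in3=1

t4 = NOT t3 must be 0, so t3 = 1.
Check with in0=0, in1=0, in2=1, in3=1:
t1 = in1 NOR in0 = 0 NOR 0 = 1
t2 = t1 AND in3 = 1 AND 1 = 1
t3 = t2 AND in2 = 1 AND 1 = 1
t4 = NOT t3 = NOT 1 = 0
So t4 = 0 as required.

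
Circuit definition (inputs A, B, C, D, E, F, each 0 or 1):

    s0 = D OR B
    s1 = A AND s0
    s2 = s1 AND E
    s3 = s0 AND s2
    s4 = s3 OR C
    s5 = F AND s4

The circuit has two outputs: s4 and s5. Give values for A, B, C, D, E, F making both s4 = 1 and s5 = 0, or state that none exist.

A=1, B=0, C=1, D=1, E=0, F=0

Check with A=1, B=0, C=1, D=1, E=0, F=0:
s0 = D OR B = 1 OR 0 = 1
s1 = A AND s0 = 1 AND 1 = 1
s2 = s1 AND E = 1 AND 0 = 0
s3 = s0 AND s2 = 1 AND 0 = 0
s4 = s3 OR C = 0 OR 1 = 1
s5 = F AND s4 = 0 AND 1 = 0
So s4 = 1 and s5 = 0.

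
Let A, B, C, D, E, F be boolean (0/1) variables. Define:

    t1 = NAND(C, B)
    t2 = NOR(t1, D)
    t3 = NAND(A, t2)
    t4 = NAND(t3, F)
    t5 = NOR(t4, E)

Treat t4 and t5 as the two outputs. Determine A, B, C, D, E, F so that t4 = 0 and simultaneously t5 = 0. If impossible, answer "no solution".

Check with A=1, B=0, C=0, D=1, E=1, F=1:
t1 = NAND(C, B) = NAND(0, 0) = 1
t2 = NOR(t1, D) = NOR(1, 1) = 0
t3 = NAND(A, t2) = NAND(1, 0) = 1
t4 = NAND(t3, F) = NAND(1, 1) = 0
t5 = NOR(t4, E) = NOR(0, 1) = 0
So t4 = 0 and t5 = 0.

A=1, B=0, C=0, D=1, E=1, F=1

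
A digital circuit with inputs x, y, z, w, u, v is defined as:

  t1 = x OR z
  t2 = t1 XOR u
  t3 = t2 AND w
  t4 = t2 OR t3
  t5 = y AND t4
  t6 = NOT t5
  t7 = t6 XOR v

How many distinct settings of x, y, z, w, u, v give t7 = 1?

32

t7 = t6 XOR v must be 1, so t6 and v differ.
Enumerating the 64 input combinations, 32 give t7 = 1 and 32 give t7 = 0.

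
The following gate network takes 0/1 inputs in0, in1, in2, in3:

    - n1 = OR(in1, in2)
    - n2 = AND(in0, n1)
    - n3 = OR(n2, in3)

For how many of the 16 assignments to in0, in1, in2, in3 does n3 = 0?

n3 = OR(n2, in3) must be 0, so both n2 = 0 and in3 = 0.
n2 = AND(in0, n1) must be 0, so at least one of in0, n1 is 0.
Enumerating the 16 input combinations, 5 give n3 = 0 and 11 give n3 = 1.

5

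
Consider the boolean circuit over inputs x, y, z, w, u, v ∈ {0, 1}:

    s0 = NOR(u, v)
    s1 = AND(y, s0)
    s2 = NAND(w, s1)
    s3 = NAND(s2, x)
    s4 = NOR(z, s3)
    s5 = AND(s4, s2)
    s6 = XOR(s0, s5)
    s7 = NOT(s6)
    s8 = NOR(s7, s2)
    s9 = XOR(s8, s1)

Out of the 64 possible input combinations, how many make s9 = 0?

60

s9 = XOR(s8, s1) must be 0, so s8 and s1 are equal.
Enumerating the 64 input combinations, 60 give s9 = 0 and 4 give s9 = 1.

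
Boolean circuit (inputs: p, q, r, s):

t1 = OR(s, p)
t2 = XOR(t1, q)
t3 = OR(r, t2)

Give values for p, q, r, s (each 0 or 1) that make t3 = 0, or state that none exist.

t3 = OR(r, t2) must be 0, so both r = 0 and t2 = 0.
Check with p=1 q=1 r=0 s=1:
t1 = OR(s, p) = OR(1, 1) = 1
t2 = XOR(t1, q) = XOR(1, 1) = 0
t3 = OR(r, t2) = OR(0, 0) = 0
So t3 = 0 as required.

p=1 q=1 r=0 s=1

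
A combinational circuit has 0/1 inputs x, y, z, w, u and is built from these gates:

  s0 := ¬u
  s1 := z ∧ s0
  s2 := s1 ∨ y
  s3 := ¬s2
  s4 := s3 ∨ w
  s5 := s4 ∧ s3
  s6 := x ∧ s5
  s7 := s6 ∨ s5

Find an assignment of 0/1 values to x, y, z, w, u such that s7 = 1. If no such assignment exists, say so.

Check with x=0, y=0, z=0, w=0, u=1:
s0 = ¬u = ¬1 = 0
s1 = z ∧ s0 = 0 ∧ 0 = 0
s2 = s1 ∨ y = 0 ∨ 0 = 0
s3 = ¬s2 = ¬0 = 1
s4 = s3 ∨ w = 1 ∨ 0 = 1
s5 = s4 ∧ s3 = 1 ∧ 1 = 1
s6 = x ∧ s5 = 0 ∧ 1 = 0
s7 = s6 ∨ s5 = 0 ∨ 1 = 1
So s7 = 1 as required.

x=0, y=0, z=0, w=0, u=1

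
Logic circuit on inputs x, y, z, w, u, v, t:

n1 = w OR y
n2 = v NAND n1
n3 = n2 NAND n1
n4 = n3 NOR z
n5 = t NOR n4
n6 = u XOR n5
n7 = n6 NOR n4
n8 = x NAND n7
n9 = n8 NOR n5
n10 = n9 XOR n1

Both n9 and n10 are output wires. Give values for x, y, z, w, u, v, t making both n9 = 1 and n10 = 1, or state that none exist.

x=1 y=0 z=0 w=0 u=0 v=1 t=1

Check with x=1 y=0 z=0 w=0 u=0 v=1 t=1:
n1 = w OR y = 0 OR 0 = 0
n2 = v NAND n1 = 1 NAND 0 = 1
n3 = n2 NAND n1 = 1 NAND 0 = 1
n4 = n3 NOR z = 1 NOR 0 = 0
n5 = t NOR n4 = 1 NOR 0 = 0
n6 = u XOR n5 = 0 XOR 0 = 0
n7 = n6 NOR n4 = 0 NOR 0 = 1
n8 = x NAND n7 = 1 NAND 1 = 0
n9 = n8 NOR n5 = 0 NOR 0 = 1
n10 = n9 XOR n1 = 1 XOR 0 = 1
So n9 = 1 and n10 = 1.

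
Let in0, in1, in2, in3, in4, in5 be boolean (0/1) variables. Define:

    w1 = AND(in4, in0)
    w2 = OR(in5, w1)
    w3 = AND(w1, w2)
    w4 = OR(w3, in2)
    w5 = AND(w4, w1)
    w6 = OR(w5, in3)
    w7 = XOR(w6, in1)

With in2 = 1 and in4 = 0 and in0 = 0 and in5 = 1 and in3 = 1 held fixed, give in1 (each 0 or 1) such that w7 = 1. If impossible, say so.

in1=0

w7 = XOR(w6, in1) must be 1, so w6 and in1 differ.
Check with in2 = 1 and in4 = 0 and in0 = 0 and in5 = 1 and in3 = 1 and in1=0:
w1 = AND(in4, in0) = AND(0, 0) = 0
w2 = OR(in5, w1) = OR(1, 0) = 1
w3 = AND(w1, w2) = AND(0, 1) = 0
w4 = OR(w3, in2) = OR(0, 1) = 1
w5 = AND(w4, w1) = AND(1, 0) = 0
w6 = OR(w5, in3) = OR(0, 1) = 1
w7 = XOR(w6, in1) = XOR(1, 0) = 1
So w7 = 1.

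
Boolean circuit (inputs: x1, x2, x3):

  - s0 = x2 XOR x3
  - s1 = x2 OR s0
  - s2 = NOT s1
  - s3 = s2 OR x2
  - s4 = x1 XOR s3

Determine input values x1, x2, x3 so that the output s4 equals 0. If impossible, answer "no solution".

s4 = x1 XOR s3 must be 0, so x1 and s3 are equal.
Check with x1=1 x2=0 x3=0:
s0 = x2 XOR x3 = 0 XOR 0 = 0
s1 = x2 OR s0 = 0 OR 0 = 0
s2 = NOT s1 = NOT 0 = 1
s3 = s2 OR x2 = 1 OR 0 = 1
s4 = x1 XOR s3 = 1 XOR 1 = 0
So s4 = 0 as required.

x1=1 x2=0 x3=0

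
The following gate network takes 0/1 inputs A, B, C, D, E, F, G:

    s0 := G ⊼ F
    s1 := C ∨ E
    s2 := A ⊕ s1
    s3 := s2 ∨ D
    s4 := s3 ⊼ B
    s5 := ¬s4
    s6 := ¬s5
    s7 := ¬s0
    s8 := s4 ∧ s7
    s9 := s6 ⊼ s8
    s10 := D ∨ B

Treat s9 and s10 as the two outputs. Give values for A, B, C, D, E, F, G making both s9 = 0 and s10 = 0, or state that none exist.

A=1, B=0, C=1, D=0, E=0, F=1, G=1

Check with A=1, B=0, C=1, D=0, E=0, F=1, G=1:
s0 = G ⊼ F = 1 ⊼ 1 = 0
s1 = C ∨ E = 1 ∨ 0 = 1
s2 = A ⊕ s1 = 1 ⊕ 1 = 0
s3 = s2 ∨ D = 0 ∨ 0 = 0
s4 = s3 ⊼ B = 0 ⊼ 0 = 1
s5 = ¬s4 = ¬1 = 0
s6 = ¬s5 = ¬0 = 1
s7 = ¬s0 = ¬0 = 1
s8 = s4 ∧ s7 = 1 ∧ 1 = 1
s9 = s6 ⊼ s8 = 1 ⊼ 1 = 0
s10 = D ∨ B = 0 ∨ 0 = 0
So s9 = 0 and s10 = 0.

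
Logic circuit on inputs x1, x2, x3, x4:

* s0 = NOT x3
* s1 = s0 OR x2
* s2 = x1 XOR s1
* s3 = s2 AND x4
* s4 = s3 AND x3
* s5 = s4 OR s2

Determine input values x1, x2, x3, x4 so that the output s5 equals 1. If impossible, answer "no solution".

s5 = s4 OR s2 must be 1, so at least one of s4, s2 is 1.
Check with x1=1 x2=0 x3=1 x4=0:
s0 = NOT x3 = NOT 1 = 0
s1 = s0 OR x2 = 0 OR 0 = 0
s2 = x1 XOR s1 = 1 XOR 0 = 1
s3 = s2 AND x4 = 1 AND 0 = 0
s4 = s3 AND x3 = 0 AND 1 = 0
s5 = s4 OR s2 = 0 OR 1 = 1
So s5 = 1 as required.

x1=1 x2=0 x3=1 x4=0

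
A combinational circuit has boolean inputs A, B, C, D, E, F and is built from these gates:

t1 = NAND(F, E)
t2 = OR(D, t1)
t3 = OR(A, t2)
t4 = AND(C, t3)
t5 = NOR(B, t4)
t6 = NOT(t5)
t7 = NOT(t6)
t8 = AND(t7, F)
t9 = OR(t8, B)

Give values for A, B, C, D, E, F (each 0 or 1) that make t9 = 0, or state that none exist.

A=1 B=0 C=1 D=0 E=1 F=0

t9 = OR(t8, B) must be 0, so both t8 = 0 and B = 0.
t8 = AND(t7, F) must be 0, so at least one of t7, F is 0.
Check with A=1 B=0 C=1 D=0 E=1 F=0:
t1 = NAND(F, E) = NAND(0, 1) = 1
t2 = OR(D, t1) = OR(0, 1) = 1
t3 = OR(A, t2) = OR(1, 1) = 1
t4 = AND(C, t3) = AND(1, 1) = 1
t5 = NOR(B, t4) = NOR(0, 1) = 0
t6 = NOT(t5) = NOT 0 = 1
t7 = NOT(t6) = NOT 1 = 0
t8 = AND(t7, F) = AND(0, 0) = 0
t9 = OR(t8, B) = OR(0, 0) = 0
So t9 = 0 as required.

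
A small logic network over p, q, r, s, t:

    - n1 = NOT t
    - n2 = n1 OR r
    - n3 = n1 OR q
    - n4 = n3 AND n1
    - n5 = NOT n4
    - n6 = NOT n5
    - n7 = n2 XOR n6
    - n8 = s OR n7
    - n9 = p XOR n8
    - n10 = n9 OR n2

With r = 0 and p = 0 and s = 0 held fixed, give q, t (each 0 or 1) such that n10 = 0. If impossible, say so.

q=0, t=1

n10 = n9 OR n2 must be 0, so both n9 = 0 and n2 = 0.
n9 = p XOR n8 must be 0, so p and n8 are equal.
Check with r = 0 and p = 0 and s = 0 and q=0, t=1:
n1 = NOT t = NOT 1 = 0
n2 = n1 OR r = 0 OR 0 = 0
n3 = n1 OR q = 0 OR 0 = 0
n4 = n3 AND n1 = 0 AND 0 = 0
n5 = NOT n4 = NOT 0 = 1
n6 = NOT n5 = NOT 1 = 0
n7 = n2 XOR n6 = 0 XOR 0 = 0
n8 = s OR n7 = 0 OR 0 = 0
n9 = p XOR n8 = 0 XOR 0 = 0
n10 = n9 OR n2 = 0 OR 0 = 0
So n10 = 0.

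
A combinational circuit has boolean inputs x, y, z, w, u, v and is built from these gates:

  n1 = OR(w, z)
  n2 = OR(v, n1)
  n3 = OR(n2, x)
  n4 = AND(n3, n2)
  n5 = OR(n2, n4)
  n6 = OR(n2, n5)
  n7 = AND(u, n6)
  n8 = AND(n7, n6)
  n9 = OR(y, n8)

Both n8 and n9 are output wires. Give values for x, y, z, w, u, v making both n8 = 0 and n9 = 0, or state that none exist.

x=0, y=0, z=0, w=1, u=0, v=0

Check with x=0, y=0, z=0, w=1, u=0, v=0:
n1 = OR(w, z) = OR(1, 0) = 1
n2 = OR(v, n1) = OR(0, 1) = 1
n3 = OR(n2, x) = OR(1, 0) = 1
n4 = AND(n3, n2) = AND(1, 1) = 1
n5 = OR(n2, n4) = OR(1, 1) = 1
n6 = OR(n2, n5) = OR(1, 1) = 1
n7 = AND(u, n6) = AND(0, 1) = 0
n8 = AND(n7, n6) = AND(0, 1) = 0
n9 = OR(y, n8) = OR(0, 0) = 0
So n8 = 0 and n9 = 0.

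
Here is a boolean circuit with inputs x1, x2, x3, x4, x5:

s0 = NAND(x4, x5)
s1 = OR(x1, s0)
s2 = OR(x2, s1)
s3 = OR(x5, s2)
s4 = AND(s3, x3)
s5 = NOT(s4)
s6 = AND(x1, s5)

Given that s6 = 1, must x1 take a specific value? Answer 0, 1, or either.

s6 = AND(x1, s5) must be 1, so both x1 = 1 and s5 = 1.
s5 = NOT(s4) must be 1, so s4 = 0.
Every assignment with s6 = 1 has x1 = 1; there are 8 such assignment(s).

1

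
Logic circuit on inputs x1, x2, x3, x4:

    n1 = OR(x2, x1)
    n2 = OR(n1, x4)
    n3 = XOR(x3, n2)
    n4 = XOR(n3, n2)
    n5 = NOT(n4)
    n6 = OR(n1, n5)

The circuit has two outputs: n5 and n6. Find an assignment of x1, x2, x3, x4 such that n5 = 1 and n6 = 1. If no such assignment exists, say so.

x1=1, x2=0, x3=0, x4=0

Check with x1=1, x2=0, x3=0, x4=0:
n1 = OR(x2, x1) = OR(0, 1) = 1
n2 = OR(n1, x4) = OR(1, 0) = 1
n3 = XOR(x3, n2) = XOR(0, 1) = 1
n4 = XOR(n3, n2) = XOR(1, 1) = 0
n5 = NOT(n4) = NOT 0 = 1
n6 = OR(n1, n5) = OR(1, 1) = 1
So n5 = 1 and n6 = 1.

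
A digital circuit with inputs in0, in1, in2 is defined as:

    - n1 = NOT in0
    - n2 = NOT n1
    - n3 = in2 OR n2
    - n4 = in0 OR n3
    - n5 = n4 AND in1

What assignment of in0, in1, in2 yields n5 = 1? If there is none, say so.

n5 = n4 AND in1 must be 1, so both n4 = 1 and in1 = 1.
n4 = in0 OR n3 must be 1, so at least one of in0, n3 is 1.
Check with in0=1, in1=1, in2=0:
n1 = NOT in0 = NOT 1 = 0
n2 = NOT n1 = NOT 0 = 1
n3 = in2 OR n2 = 0 OR 1 = 1
n4 = in0 OR n3 = 1 OR 1 = 1
n5 = n4 AND in1 = 1 AND 1 = 1
So n5 = 1 as required.

in0=1, in1=1, in2=0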